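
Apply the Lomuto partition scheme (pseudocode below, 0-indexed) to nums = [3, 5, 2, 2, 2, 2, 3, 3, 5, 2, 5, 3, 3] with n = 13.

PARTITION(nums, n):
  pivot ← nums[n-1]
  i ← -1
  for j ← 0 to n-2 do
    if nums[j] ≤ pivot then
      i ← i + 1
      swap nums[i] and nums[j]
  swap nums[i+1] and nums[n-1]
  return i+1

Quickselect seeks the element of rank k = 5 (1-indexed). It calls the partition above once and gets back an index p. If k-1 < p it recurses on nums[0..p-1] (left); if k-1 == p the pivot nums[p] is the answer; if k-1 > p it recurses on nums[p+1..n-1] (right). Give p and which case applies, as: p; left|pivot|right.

9; left

pivot=3, i=-1
j=0: 3≤3, i=0, swap(0,0) ⇒ [3, 5, 2, 2, 2, 2, 3, 3, 5, 2, 5, 3, 3]
j=1: 5>3, skip
j=2: 2≤3, i=1, swap(1,2) ⇒ [3, 2, 5, 2, 2, 2, 3, 3, 5, 2, 5, 3, 3]
j=3: 2≤3, i=2, swap(2,3) ⇒ [3, 2, 2, 5, 2, 2, 3, 3, 5, 2, 5, 3, 3]
j=4: 2≤3, i=3, swap(3,4) ⇒ [3, 2, 2, 2, 5, 2, 3, 3, 5, 2, 5, 3, 3]
j=5: 2≤3, i=4, swap(4,5) ⇒ [3, 2, 2, 2, 2, 5, 3, 3, 5, 2, 5, 3, 3]
j=6: 3≤3, i=5, swap(5,6) ⇒ [3, 2, 2, 2, 2, 3, 5, 3, 5, 2, 5, 3, 3]
j=7: 3≤3, i=6, swap(6,7) ⇒ [3, 2, 2, 2, 2, 3, 3, 5, 5, 2, 5, 3, 3]
j=8: 5>3, skip
j=9: 2≤3, i=7, swap(7,9) ⇒ [3, 2, 2, 2, 2, 3, 3, 2, 5, 5, 5, 3, 3]
j=10: 5>3, skip
j=11: 3≤3, i=8, swap(8,11) ⇒ [3, 2, 2, 2, 2, 3, 3, 2, 3, 5, 5, 5, 3]
swap(9,12) ⇒ [3, 2, 2, 2, 2, 3, 3, 2, 3, 3, 5, 5, 5]; return 9
p = 9; k-1 = 4 < 9 ⇒ left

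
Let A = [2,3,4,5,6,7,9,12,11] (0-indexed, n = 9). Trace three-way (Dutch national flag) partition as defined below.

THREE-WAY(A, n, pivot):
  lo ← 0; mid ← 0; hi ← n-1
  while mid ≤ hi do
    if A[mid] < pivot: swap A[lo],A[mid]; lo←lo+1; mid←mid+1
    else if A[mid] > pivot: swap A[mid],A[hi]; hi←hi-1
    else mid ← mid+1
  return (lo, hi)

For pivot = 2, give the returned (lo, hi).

(0, 0)

pivot = 2; lo=0, mid=0, hi=8
A[mid]=2=2: mid=1
A[mid]=3>2: swap A[1],A[8]; hi=7 → [2,11,4,5,6,7,9,12,3]
A[mid]=11>2: swap A[1],A[7]; hi=6 → [2,12,4,5,6,7,9,11,3]
A[mid]=12>2: swap A[1],A[6]; hi=5 → [2,9,4,5,6,7,12,11,3]
A[mid]=9>2: swap A[1],A[5]; hi=4 → [2,7,4,5,6,9,12,11,3]
A[mid]=7>2: swap A[1],A[4]; hi=3 → [2,6,4,5,7,9,12,11,3]
A[mid]=6>2: swap A[1],A[3]; hi=2 → [2,5,4,6,7,9,12,11,3]
A[mid]=5>2: swap A[1],A[2]; hi=1 → [2,4,5,6,7,9,12,11,3]
A[mid]=4>2: swap A[1],A[1]; hi=0 → [2,4,5,6,7,9,12,11,3]
end: lo=0, hi=0; A = [2,4,5,6,7,9,12,11,3]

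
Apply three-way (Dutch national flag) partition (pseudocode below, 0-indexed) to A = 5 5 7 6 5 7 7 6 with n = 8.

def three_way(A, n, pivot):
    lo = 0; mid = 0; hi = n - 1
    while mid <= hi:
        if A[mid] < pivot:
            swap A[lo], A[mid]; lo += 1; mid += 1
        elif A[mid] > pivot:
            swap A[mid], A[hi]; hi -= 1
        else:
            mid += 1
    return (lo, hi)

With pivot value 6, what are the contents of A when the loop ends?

5 5 5 6 6 7 7 7

pivot = 6; lo=0, mid=0, hi=7
A[mid]=5<6: swap A[0],A[0]; lo=1,mid=1 → 5 5 7 6 5 7 7 6
A[mid]=5<6: swap A[1],A[1]; lo=2,mid=2 → 5 5 7 6 5 7 7 6
A[mid]=7>6: swap A[2],A[7]; hi=6 → 5 5 6 6 5 7 7 7
A[mid]=6=6: mid=3
A[mid]=6=6: mid=4
A[mid]=5<6: swap A[2],A[4]; lo=3,mid=5 → 5 5 5 6 6 7 7 7
A[mid]=7>6: swap A[5],A[6]; hi=5 → 5 5 5 6 6 7 7 7
A[mid]=7>6: swap A[5],A[5]; hi=4 → 5 5 5 6 6 7 7 7
end: lo=3, hi=4; A = 5 5 5 6 6 7 7 7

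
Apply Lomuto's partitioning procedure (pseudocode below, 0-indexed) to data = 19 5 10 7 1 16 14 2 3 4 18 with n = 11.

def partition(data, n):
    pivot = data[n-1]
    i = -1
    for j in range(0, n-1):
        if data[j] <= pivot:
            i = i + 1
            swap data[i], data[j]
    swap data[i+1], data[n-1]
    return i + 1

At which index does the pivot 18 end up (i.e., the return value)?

9

pivot=18, i=-1
j=0: 19>18, skip
j=1: 5≤18, i=0, swap(0,1) ⇒ 5 19 10 7 1 16 14 2 3 4 18
j=2: 10≤18, i=1, swap(1,2) ⇒ 5 10 19 7 1 16 14 2 3 4 18
j=3: 7≤18, i=2, swap(2,3) ⇒ 5 10 7 19 1 16 14 2 3 4 18
j=4: 1≤18, i=3, swap(3,4) ⇒ 5 10 7 1 19 16 14 2 3 4 18
j=5: 16≤18, i=4, swap(4,5) ⇒ 5 10 7 1 16 19 14 2 3 4 18
j=6: 14≤18, i=5, swap(5,6) ⇒ 5 10 7 1 16 14 19 2 3 4 18
j=7: 2≤18, i=6, swap(6,7) ⇒ 5 10 7 1 16 14 2 19 3 4 18
j=8: 3≤18, i=7, swap(7,8) ⇒ 5 10 7 1 16 14 2 3 19 4 18
j=9: 4≤18, i=8, swap(8,9) ⇒ 5 10 7 1 16 14 2 3 4 19 18
swap(9,10) ⇒ 5 10 7 1 16 14 2 3 4 18 19; return 9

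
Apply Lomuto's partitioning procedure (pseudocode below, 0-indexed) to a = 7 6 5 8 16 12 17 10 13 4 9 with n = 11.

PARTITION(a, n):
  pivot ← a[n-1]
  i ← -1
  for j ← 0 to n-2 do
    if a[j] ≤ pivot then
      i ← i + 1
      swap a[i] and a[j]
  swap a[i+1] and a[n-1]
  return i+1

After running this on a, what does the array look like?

pivot=9, i=-1
j=0: 7≤9, i=0, swap(0,0) ⇒ 7 6 5 8 16 12 17 10 13 4 9
j=1: 6≤9, i=1, swap(1,1) ⇒ 7 6 5 8 16 12 17 10 13 4 9
j=2: 5≤9, i=2, swap(2,2) ⇒ 7 6 5 8 16 12 17 10 13 4 9
j=3: 8≤9, i=3, swap(3,3) ⇒ 7 6 5 8 16 12 17 10 13 4 9
j=4: 16>9, skip
j=5: 12>9, skip
j=6: 17>9, skip
j=7: 10>9, skip
j=8: 13>9, skip
j=9: 4≤9, i=4, swap(4,9) ⇒ 7 6 5 8 4 12 17 10 13 16 9
swap(5,10) ⇒ 7 6 5 8 4 9 17 10 13 16 12; return 5

7 6 5 8 4 9 17 10 13 16 12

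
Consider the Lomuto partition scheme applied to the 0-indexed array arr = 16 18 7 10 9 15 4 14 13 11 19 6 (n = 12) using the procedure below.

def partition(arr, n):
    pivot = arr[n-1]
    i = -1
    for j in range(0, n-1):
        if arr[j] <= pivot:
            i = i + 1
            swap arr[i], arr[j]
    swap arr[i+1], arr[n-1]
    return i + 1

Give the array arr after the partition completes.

4 6 7 10 9 15 16 14 13 11 19 18

pivot=6, i=-1
j=0: 16>6, skip
j=1: 18>6, skip
j=2: 7>6, skip
j=3: 10>6, skip
j=4: 9>6, skip
j=5: 15>6, skip
j=6: 4≤6, i=0, swap(0,6) ⇒ 4 18 7 10 9 15 16 14 13 11 19 6
j=7: 14>6, skip
j=8: 13>6, skip
j=9: 11>6, skip
j=10: 19>6, skip
swap(1,11) ⇒ 4 6 7 10 9 15 16 14 13 11 19 18; return 1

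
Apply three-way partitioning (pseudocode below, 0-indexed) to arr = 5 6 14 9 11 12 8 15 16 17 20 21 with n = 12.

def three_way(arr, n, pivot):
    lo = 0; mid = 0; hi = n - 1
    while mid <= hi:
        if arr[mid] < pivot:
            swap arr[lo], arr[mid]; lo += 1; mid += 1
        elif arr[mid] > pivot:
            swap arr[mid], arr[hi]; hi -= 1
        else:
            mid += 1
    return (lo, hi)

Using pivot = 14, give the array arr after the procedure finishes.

pivot = 14; lo=0, mid=0, hi=11
arr[mid]=5<14: swap arr[0],arr[0]; lo=1,mid=1 → 5 6 14 9 11 12 8 15 16 17 20 21
arr[mid]=6<14: swap arr[1],arr[1]; lo=2,mid=2 → 5 6 14 9 11 12 8 15 16 17 20 21
arr[mid]=14=14: mid=3
arr[mid]=9<14: swap arr[2],arr[3]; lo=3,mid=4 → 5 6 9 14 11 12 8 15 16 17 20 21
arr[mid]=11<14: swap arr[3],arr[4]; lo=4,mid=5 → 5 6 9 11 14 12 8 15 16 17 20 21
arr[mid]=12<14: swap arr[4],arr[5]; lo=5,mid=6 → 5 6 9 11 12 14 8 15 16 17 20 21
arr[mid]=8<14: swap arr[5],arr[6]; lo=6,mid=7 → 5 6 9 11 12 8 14 15 16 17 20 21
arr[mid]=15>14: swap arr[7],arr[11]; hi=10 → 5 6 9 11 12 8 14 21 16 17 20 15
arr[mid]=21>14: swap arr[7],arr[10]; hi=9 → 5 6 9 11 12 8 14 20 16 17 21 15
arr[mid]=20>14: swap arr[7],arr[9]; hi=8 → 5 6 9 11 12 8 14 17 16 20 21 15
arr[mid]=17>14: swap arr[7],arr[8]; hi=7 → 5 6 9 11 12 8 14 16 17 20 21 15
arr[mid]=16>14: swap arr[7],arr[7]; hi=6 → 5 6 9 11 12 8 14 16 17 20 21 15
end: lo=6, hi=6; arr = 5 6 9 11 12 8 14 16 17 20 21 15

5 6 9 11 12 8 14 16 17 20 21 15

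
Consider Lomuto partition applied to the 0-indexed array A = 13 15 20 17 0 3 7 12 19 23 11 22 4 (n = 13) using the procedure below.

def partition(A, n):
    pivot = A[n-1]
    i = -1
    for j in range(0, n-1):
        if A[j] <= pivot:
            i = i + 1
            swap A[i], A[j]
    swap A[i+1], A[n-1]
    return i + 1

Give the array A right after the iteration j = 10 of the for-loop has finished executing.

0 3 20 17 13 15 7 12 19 23 11 22 4

pivot=4, i=-1
j=0: 13>4, skip
j=1: 15>4, skip
j=2: 20>4, skip
j=3: 17>4, skip
j=4: 0≤4, i=0, swap(0,4) ⇒ 0 15 20 17 13 3 7 12 19 23 11 22 4
j=5: 3≤4, i=1, swap(1,5) ⇒ 0 3 20 17 13 15 7 12 19 23 11 22 4
j=6: 7>4, skip
j=7: 12>4, skip
j=8: 19>4, skip
j=9: 23>4, skip
j=10: 11>4, skip
(after j=10) A = 0 3 20 17 13 15 7 12 19 23 11 22 4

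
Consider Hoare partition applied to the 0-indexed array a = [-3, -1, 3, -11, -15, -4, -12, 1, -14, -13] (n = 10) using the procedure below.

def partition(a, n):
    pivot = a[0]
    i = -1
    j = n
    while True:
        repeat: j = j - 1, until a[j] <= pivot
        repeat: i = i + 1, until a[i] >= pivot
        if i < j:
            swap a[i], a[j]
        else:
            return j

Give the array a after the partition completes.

[-13, -14, -12, -11, -15, -4, 3, 1, -1, -3]

pivot=-3
j stops at 9 (-13), i stops at 0 (-3); swap ⇒ [-13, -1, 3, -11, -15, -4, -12, 1, -14, -3]
j stops at 8 (-14), i stops at 1 (-1); swap ⇒ [-13, -14, 3, -11, -15, -4, -12, 1, -1, -3]
j stops at 6 (-12), i stops at 2 (3); swap ⇒ [-13, -14, -12, -11, -15, -4, 3, 1, -1, -3]
j stops at 5, i stops at 6; i≥j ⇒ return 5. a=[-13, -14, -12, -11, -15, -4, 3, 1, -1, -3]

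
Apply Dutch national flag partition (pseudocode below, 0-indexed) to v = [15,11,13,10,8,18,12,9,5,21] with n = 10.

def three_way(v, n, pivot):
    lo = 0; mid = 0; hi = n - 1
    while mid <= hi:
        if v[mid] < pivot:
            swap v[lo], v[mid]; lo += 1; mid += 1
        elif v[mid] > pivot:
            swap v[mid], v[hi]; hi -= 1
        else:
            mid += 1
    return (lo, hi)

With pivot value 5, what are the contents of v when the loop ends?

pivot = 5; lo=0, mid=0, hi=9
v[mid]=15>5: swap v[0],v[9]; hi=8 → [21,11,13,10,8,18,12,9,5,15]
v[mid]=21>5: swap v[0],v[8]; hi=7 → [5,11,13,10,8,18,12,9,21,15]
v[mid]=5=5: mid=1
v[mid]=11>5: swap v[1],v[7]; hi=6 → [5,9,13,10,8,18,12,11,21,15]
v[mid]=9>5: swap v[1],v[6]; hi=5 → [5,12,13,10,8,18,9,11,21,15]
v[mid]=12>5: swap v[1],v[5]; hi=4 → [5,18,13,10,8,12,9,11,21,15]
v[mid]=18>5: swap v[1],v[4]; hi=3 → [5,8,13,10,18,12,9,11,21,15]
v[mid]=8>5: swap v[1],v[3]; hi=2 → [5,10,13,8,18,12,9,11,21,15]
v[mid]=10>5: swap v[1],v[2]; hi=1 → [5,13,10,8,18,12,9,11,21,15]
v[mid]=13>5: swap v[1],v[1]; hi=0 → [5,13,10,8,18,12,9,11,21,15]
end: lo=0, hi=0; v = [5,13,10,8,18,12,9,11,21,15]

[5,13,10,8,18,12,9,11,21,15]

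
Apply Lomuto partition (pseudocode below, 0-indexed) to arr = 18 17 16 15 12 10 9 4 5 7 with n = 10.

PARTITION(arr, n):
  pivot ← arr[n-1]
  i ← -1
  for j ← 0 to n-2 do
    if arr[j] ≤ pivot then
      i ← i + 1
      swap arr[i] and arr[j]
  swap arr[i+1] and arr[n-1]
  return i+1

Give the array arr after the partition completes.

4 5 7 15 12 10 9 18 17 16

pivot = arr[9] = 7; i = -1
j=0: arr[0]=18 > 7 → no swap
j=1: arr[1]=17 > 7 → no swap
j=2: arr[2]=16 > 7 → no swap
j=3: arr[3]=15 > 7 → no swap
j=4: arr[4]=12 > 7 → no swap
j=5: arr[5]=10 > 7 → no swap
j=6: arr[6]=9 > 7 → no swap
j=7: arr[7]=4 ≤ 7 → i=0, swap arr[0],arr[7] → 4 17 16 15 12 10 9 18 5 7
j=8: arr[8]=5 ≤ 7 → i=1, swap arr[1],arr[8] → 4 5 16 15 12 10 9 18 17 7
final swap arr[2],arr[9] → 4 5 7 15 12 10 9 18 17 16; return 2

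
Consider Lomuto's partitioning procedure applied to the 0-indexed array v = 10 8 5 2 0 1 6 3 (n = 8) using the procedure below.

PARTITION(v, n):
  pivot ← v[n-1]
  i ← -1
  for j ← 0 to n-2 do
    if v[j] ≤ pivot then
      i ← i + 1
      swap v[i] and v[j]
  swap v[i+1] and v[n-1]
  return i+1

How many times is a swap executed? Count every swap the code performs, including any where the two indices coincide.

pivot=3, i=-1
j=0: 10>3, skip
j=1: 8>3, skip
j=2: 5>3, skip
j=3: 2≤3, i=0, swap(0,3) ⇒ 2 8 5 10 0 1 6 3
j=4: 0≤3, i=1, swap(1,4) ⇒ 2 0 5 10 8 1 6 3
j=5: 1≤3, i=2, swap(2,5) ⇒ 2 0 1 10 8 5 6 3
j=6: 6>3, skip
swap(3,7) ⇒ 2 0 1 3 8 5 6 10; return 3

4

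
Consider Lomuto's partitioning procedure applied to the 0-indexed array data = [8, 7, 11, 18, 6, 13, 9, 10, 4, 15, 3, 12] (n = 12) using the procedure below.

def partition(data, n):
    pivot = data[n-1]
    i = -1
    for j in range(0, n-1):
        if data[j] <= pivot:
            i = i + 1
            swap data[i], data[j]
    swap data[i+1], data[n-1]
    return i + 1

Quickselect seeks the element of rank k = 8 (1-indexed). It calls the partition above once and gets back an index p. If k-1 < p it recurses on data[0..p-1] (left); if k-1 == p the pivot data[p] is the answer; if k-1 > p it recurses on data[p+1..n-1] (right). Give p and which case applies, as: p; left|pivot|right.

8; left

pivot=12, i=-1
j=0: 8≤12, i=0, swap(0,0) ⇒ [8, 7, 11, 18, 6, 13, 9, 10, 4, 15, 3, 12]
j=1: 7≤12, i=1, swap(1,1) ⇒ [8, 7, 11, 18, 6, 13, 9, 10, 4, 15, 3, 12]
j=2: 11≤12, i=2, swap(2,2) ⇒ [8, 7, 11, 18, 6, 13, 9, 10, 4, 15, 3, 12]
j=3: 18>12, skip
j=4: 6≤12, i=3, swap(3,4) ⇒ [8, 7, 11, 6, 18, 13, 9, 10, 4, 15, 3, 12]
j=5: 13>12, skip
j=6: 9≤12, i=4, swap(4,6) ⇒ [8, 7, 11, 6, 9, 13, 18, 10, 4, 15, 3, 12]
j=7: 10≤12, i=5, swap(5,7) ⇒ [8, 7, 11, 6, 9, 10, 18, 13, 4, 15, 3, 12]
j=8: 4≤12, i=6, swap(6,8) ⇒ [8, 7, 11, 6, 9, 10, 4, 13, 18, 15, 3, 12]
j=9: 15>12, skip
j=10: 3≤12, i=7, swap(7,10) ⇒ [8, 7, 11, 6, 9, 10, 4, 3, 18, 15, 13, 12]
swap(8,11) ⇒ [8, 7, 11, 6, 9, 10, 4, 3, 12, 15, 13, 18]; return 8
p = 8; k-1 = 7 < 8 ⇒ left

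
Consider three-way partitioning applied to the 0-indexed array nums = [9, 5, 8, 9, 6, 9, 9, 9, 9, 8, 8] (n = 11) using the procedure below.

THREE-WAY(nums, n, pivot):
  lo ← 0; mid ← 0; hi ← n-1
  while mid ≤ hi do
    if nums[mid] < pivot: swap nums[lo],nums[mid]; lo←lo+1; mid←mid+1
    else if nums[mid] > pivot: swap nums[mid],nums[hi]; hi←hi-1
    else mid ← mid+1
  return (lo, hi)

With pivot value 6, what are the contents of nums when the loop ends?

pivot = 6; lo=0, mid=0, hi=10
nums[mid]=9>6: swap nums[0],nums[10]; hi=9 → [8, 5, 8, 9, 6, 9, 9, 9, 9, 8, 9]
nums[mid]=8>6: swap nums[0],nums[9]; hi=8 → [8, 5, 8, 9, 6, 9, 9, 9, 9, 8, 9]
nums[mid]=8>6: swap nums[0],nums[8]; hi=7 → [9, 5, 8, 9, 6, 9, 9, 9, 8, 8, 9]
nums[mid]=9>6: swap nums[0],nums[7]; hi=6 → [9, 5, 8, 9, 6, 9, 9, 9, 8, 8, 9]
nums[mid]=9>6: swap nums[0],nums[6]; hi=5 → [9, 5, 8, 9, 6, 9, 9, 9, 8, 8, 9]
nums[mid]=9>6: swap nums[0],nums[5]; hi=4 → [9, 5, 8, 9, 6, 9, 9, 9, 8, 8, 9]
nums[mid]=9>6: swap nums[0],nums[4]; hi=3 → [6, 5, 8, 9, 9, 9, 9, 9, 8, 8, 9]
nums[mid]=6=6: mid=1
nums[mid]=5<6: swap nums[0],nums[1]; lo=1,mid=2 → [5, 6, 8, 9, 9, 9, 9, 9, 8, 8, 9]
nums[mid]=8>6: swap nums[2],nums[3]; hi=2 → [5, 6, 9, 8, 9, 9, 9, 9, 8, 8, 9]
nums[mid]=9>6: swap nums[2],nums[2]; hi=1 → [5, 6, 9, 8, 9, 9, 9, 9, 8, 8, 9]
end: lo=1, hi=1; nums = [5, 6, 9, 8, 9, 9, 9, 9, 8, 8, 9]

[5, 6, 9, 8, 9, 9, 9, 9, 8, 8, 9]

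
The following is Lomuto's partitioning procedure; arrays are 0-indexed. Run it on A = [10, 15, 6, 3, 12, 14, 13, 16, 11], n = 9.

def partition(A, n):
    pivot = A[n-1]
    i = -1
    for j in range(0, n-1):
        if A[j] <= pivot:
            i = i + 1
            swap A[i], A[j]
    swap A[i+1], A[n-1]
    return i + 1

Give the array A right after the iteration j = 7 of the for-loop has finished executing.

pivot = A[8] = 11; i = -1
j=0: A[0]=10 ≤ 11 → i=0, swap A[0],A[0] (no change) → [10, 15, 6, 3, 12, 14, 13, 16, 11]
j=1: A[1]=15 > 11 → no swap
j=2: A[2]=6 ≤ 11 → i=1, swap A[1],A[2] → [10, 6, 15, 3, 12, 14, 13, 16, 11]
j=3: A[3]=3 ≤ 11 → i=2, swap A[2],A[3] → [10, 6, 3, 15, 12, 14, 13, 16, 11]
j=4: A[4]=12 > 11 → no swap
j=5: A[5]=14 > 11 → no swap
j=6: A[6]=13 > 11 → no swap
j=7: A[7]=16 > 11 → no swap
(after j=7) A = [10, 6, 3, 15, 12, 14, 13, 16, 11]

[10, 6, 3, 15, 12, 14, 13, 16, 11]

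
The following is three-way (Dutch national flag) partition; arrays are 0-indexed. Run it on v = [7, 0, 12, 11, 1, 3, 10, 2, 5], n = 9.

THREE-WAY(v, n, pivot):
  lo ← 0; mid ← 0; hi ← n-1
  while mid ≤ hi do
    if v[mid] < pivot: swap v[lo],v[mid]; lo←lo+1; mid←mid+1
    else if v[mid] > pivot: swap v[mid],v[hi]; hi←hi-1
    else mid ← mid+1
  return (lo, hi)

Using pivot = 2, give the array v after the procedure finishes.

[0, 1, 2, 11, 3, 10, 12, 5, 7]

pivot = 2; lo=0, mid=0, hi=8
v[mid]=7>2: swap v[0],v[8]; hi=7 → [5, 0, 12, 11, 1, 3, 10, 2, 7]
v[mid]=5>2: swap v[0],v[7]; hi=6 → [2, 0, 12, 11, 1, 3, 10, 5, 7]
v[mid]=2=2: mid=1
v[mid]=0<2: swap v[0],v[1]; lo=1,mid=2 → [0, 2, 12, 11, 1, 3, 10, 5, 7]
v[mid]=12>2: swap v[2],v[6]; hi=5 → [0, 2, 10, 11, 1, 3, 12, 5, 7]
v[mid]=10>2: swap v[2],v[5]; hi=4 → [0, 2, 3, 11, 1, 10, 12, 5, 7]
v[mid]=3>2: swap v[2],v[4]; hi=3 → [0, 2, 1, 11, 3, 10, 12, 5, 7]
v[mid]=1<2: swap v[1],v[2]; lo=2,mid=3 → [0, 1, 2, 11, 3, 10, 12, 5, 7]
v[mid]=11>2: swap v[3],v[3]; hi=2 → [0, 1, 2, 11, 3, 10, 12, 5, 7]
end: lo=2, hi=2; v = [0, 1, 2, 11, 3, 10, 12, 5, 7]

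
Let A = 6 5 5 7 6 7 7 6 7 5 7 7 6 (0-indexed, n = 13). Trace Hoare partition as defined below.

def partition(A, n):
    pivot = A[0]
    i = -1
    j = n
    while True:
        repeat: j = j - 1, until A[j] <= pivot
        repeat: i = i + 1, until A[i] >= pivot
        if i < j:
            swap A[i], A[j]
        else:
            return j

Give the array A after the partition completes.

pivot = A[0] = 6; i = -1, j = 13
j→12 (A[12]=6≤6), i→0 (A[0]=6≥6); i<j, swap → 6 5 5 7 6 7 7 6 7 5 7 7 6
j→9 (A[9]=5≤6), i→3 (A[3]=7≥6); i<j, swap → 6 5 5 5 6 7 7 6 7 7 7 7 6
j→7 (A[7]=6≤6), i→4 (A[4]=6≥6); i<j, swap → 6 5 5 5 6 7 7 6 7 7 7 7 6
j→4, i→5; i≥j, return j=4. A = 6 5 5 5 6 7 7 6 7 7 7 7 6

6 5 5 5 6 7 7 6 7 7 7 7 6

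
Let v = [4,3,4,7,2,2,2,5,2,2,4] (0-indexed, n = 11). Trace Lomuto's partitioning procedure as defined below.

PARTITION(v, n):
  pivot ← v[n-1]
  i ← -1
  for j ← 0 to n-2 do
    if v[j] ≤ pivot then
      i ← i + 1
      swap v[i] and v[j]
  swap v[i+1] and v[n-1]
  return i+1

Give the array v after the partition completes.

[4,3,4,2,2,2,2,2,4,5,7]

pivot = v[10] = 4; i = -1
j=0: v[0]=4 ≤ 4 → i=0, swap v[0],v[0] (no change) → [4,3,4,7,2,2,2,5,2,2,4]
j=1: v[1]=3 ≤ 4 → i=1, swap v[1],v[1] (no change) → [4,3,4,7,2,2,2,5,2,2,4]
j=2: v[2]=4 ≤ 4 → i=2, swap v[2],v[2] (no change) → [4,3,4,7,2,2,2,5,2,2,4]
j=3: v[3]=7 > 4 → no swap
j=4: v[4]=2 ≤ 4 → i=3, swap v[3],v[4] → [4,3,4,2,7,2,2,5,2,2,4]
j=5: v[5]=2 ≤ 4 → i=4, swap v[4],v[5] → [4,3,4,2,2,7,2,5,2,2,4]
j=6: v[6]=2 ≤ 4 → i=5, swap v[5],v[6] → [4,3,4,2,2,2,7,5,2,2,4]
j=7: v[7]=5 > 4 → no swap
j=8: v[8]=2 ≤ 4 → i=6, swap v[6],v[8] → [4,3,4,2,2,2,2,5,7,2,4]
j=9: v[9]=2 ≤ 4 → i=7, swap v[7],v[9] → [4,3,4,2,2,2,2,2,7,5,4]
final swap v[8],v[10] → [4,3,4,2,2,2,2,2,4,5,7]; return 8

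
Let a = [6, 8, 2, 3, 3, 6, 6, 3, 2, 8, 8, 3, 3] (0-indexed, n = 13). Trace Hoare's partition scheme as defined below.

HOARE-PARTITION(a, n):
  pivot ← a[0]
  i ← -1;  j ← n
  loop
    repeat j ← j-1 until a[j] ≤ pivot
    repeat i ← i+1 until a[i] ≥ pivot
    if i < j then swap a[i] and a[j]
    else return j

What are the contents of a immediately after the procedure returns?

[3, 3, 2, 3, 3, 2, 3, 6, 6, 8, 8, 8, 6]

pivot = a[0] = 6; i = -1, j = 13
j→12 (a[12]=3≤6), i→0 (a[0]=6≥6); i<j, swap → [3, 8, 2, 3, 3, 6, 6, 3, 2, 8, 8, 3, 6]
j→11 (a[11]=3≤6), i→1 (a[1]=8≥6); i<j, swap → [3, 3, 2, 3, 3, 6, 6, 3, 2, 8, 8, 8, 6]
j→8 (a[8]=2≤6), i→5 (a[5]=6≥6); i<j, swap → [3, 3, 2, 3, 3, 2, 6, 3, 6, 8, 8, 8, 6]
j→7 (a[7]=3≤6), i→6 (a[6]=6≥6); i<j, swap → [3, 3, 2, 3, 3, 2, 3, 6, 6, 8, 8, 8, 6]
j→6, i→7; i≥j, return j=6. a = [3, 3, 2, 3, 3, 2, 3, 6, 6, 8, 8, 8, 6]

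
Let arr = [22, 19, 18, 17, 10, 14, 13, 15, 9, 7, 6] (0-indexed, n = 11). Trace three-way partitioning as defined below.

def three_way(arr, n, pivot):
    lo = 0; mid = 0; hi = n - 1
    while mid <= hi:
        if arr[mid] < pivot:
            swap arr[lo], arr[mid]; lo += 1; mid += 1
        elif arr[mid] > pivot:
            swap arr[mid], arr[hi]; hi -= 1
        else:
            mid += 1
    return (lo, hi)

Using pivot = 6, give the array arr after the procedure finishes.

pivot = 6; lo=0, mid=0, hi=10
arr[mid]=22>6: swap arr[0],arr[10]; hi=9 → [6, 19, 18, 17, 10, 14, 13, 15, 9, 7, 22]
arr[mid]=6=6: mid=1
arr[mid]=19>6: swap arr[1],arr[9]; hi=8 → [6, 7, 18, 17, 10, 14, 13, 15, 9, 19, 22]
arr[mid]=7>6: swap arr[1],arr[8]; hi=7 → [6, 9, 18, 17, 10, 14, 13, 15, 7, 19, 22]
arr[mid]=9>6: swap arr[1],arr[7]; hi=6 → [6, 15, 18, 17, 10, 14, 13, 9, 7, 19, 22]
arr[mid]=15>6: swap arr[1],arr[6]; hi=5 → [6, 13, 18, 17, 10, 14, 15, 9, 7, 19, 22]
arr[mid]=13>6: swap arr[1],arr[5]; hi=4 → [6, 14, 18, 17, 10, 13, 15, 9, 7, 19, 22]
arr[mid]=14>6: swap arr[1],arr[4]; hi=3 → [6, 10, 18, 17, 14, 13, 15, 9, 7, 19, 22]
arr[mid]=10>6: swap arr[1],arr[3]; hi=2 → [6, 17, 18, 10, 14, 13, 15, 9, 7, 19, 22]
arr[mid]=17>6: swap arr[1],arr[2]; hi=1 → [6, 18, 17, 10, 14, 13, 15, 9, 7, 19, 22]
arr[mid]=18>6: swap arr[1],arr[1]; hi=0 → [6, 18, 17, 10, 14, 13, 15, 9, 7, 19, 22]
end: lo=0, hi=0; arr = [6, 18, 17, 10, 14, 13, 15, 9, 7, 19, 22]

[6, 18, 17, 10, 14, 13, 15, 9, 7, 19, 22]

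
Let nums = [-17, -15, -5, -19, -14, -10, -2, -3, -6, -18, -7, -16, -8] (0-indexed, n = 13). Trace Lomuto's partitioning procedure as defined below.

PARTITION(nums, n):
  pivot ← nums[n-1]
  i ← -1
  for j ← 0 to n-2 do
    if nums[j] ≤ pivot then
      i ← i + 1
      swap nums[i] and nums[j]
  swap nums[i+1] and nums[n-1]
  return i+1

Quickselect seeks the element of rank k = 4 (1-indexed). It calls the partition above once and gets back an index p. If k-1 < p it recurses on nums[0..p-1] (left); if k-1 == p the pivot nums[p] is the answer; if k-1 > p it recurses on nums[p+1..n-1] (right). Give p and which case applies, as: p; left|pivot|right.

7; left

pivot=-8, i=-1
j=0: -17≤-8, i=0, swap(0,0) ⇒ [-17, -15, -5, -19, -14, -10, -2, -3, -6, -18, -7, -16, -8]
j=1: -15≤-8, i=1, swap(1,1) ⇒ [-17, -15, -5, -19, -14, -10, -2, -3, -6, -18, -7, -16, -8]
j=2: -5>-8, skip
j=3: -19≤-8, i=2, swap(2,3) ⇒ [-17, -15, -19, -5, -14, -10, -2, -3, -6, -18, -7, -16, -8]
j=4: -14≤-8, i=3, swap(3,4) ⇒ [-17, -15, -19, -14, -5, -10, -2, -3, -6, -18, -7, -16, -8]
j=5: -10≤-8, i=4, swap(4,5) ⇒ [-17, -15, -19, -14, -10, -5, -2, -3, -6, -18, -7, -16, -8]
j=6: -2>-8, skip
j=7: -3>-8, skip
j=8: -6>-8, skip
j=9: -18≤-8, i=5, swap(5,9) ⇒ [-17, -15, -19, -14, -10, -18, -2, -3, -6, -5, -7, -16, -8]
j=10: -7>-8, skip
j=11: -16≤-8, i=6, swap(6,11) ⇒ [-17, -15, -19, -14, -10, -18, -16, -3, -6, -5, -7, -2, -8]
swap(7,12) ⇒ [-17, -15, -19, -14, -10, -18, -16, -8, -6, -5, -7, -2, -3]; return 7
p = 7; k-1 = 3 < 7 ⇒ left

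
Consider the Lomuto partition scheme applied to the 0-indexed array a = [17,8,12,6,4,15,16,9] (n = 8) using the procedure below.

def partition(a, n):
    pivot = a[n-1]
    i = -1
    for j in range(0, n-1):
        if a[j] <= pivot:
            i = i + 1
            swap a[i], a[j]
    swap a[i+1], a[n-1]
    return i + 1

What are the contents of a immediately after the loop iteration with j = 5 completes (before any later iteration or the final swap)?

pivot = a[7] = 9; i = -1
j=0: a[0]=17 > 9 → no swap
j=1: a[1]=8 ≤ 9 → i=0, swap a[0],a[1] → [8,17,12,6,4,15,16,9]
j=2: a[2]=12 > 9 → no swap
j=3: a[3]=6 ≤ 9 → i=1, swap a[1],a[3] → [8,6,12,17,4,15,16,9]
j=4: a[4]=4 ≤ 9 → i=2, swap a[2],a[4] → [8,6,4,17,12,15,16,9]
j=5: a[5]=15 > 9 → no swap
(after j=5) a = [8,6,4,17,12,15,16,9]

[8,6,4,17,12,15,16,9]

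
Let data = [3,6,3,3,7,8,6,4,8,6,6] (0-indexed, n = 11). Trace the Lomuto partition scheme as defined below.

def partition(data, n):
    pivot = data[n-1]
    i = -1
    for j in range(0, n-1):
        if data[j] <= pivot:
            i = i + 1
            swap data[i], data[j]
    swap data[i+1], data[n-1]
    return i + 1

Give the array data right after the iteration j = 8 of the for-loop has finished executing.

[3,6,3,3,6,4,7,8,8,6,6]

pivot = data[10] = 6; i = -1
j=0: data[0]=3 ≤ 6 → i=0, swap data[0],data[0] (no change) → [3,6,3,3,7,8,6,4,8,6,6]
j=1: data[1]=6 ≤ 6 → i=1, swap data[1],data[1] (no change) → [3,6,3,3,7,8,6,4,8,6,6]
j=2: data[2]=3 ≤ 6 → i=2, swap data[2],data[2] (no change) → [3,6,3,3,7,8,6,4,8,6,6]
j=3: data[3]=3 ≤ 6 → i=3, swap data[3],data[3] (no change) → [3,6,3,3,7,8,6,4,8,6,6]
j=4: data[4]=7 > 6 → no swap
j=5: data[5]=8 > 6 → no swap
j=6: data[6]=6 ≤ 6 → i=4, swap data[4],data[6] → [3,6,3,3,6,8,7,4,8,6,6]
j=7: data[7]=4 ≤ 6 → i=5, swap data[5],data[7] → [3,6,3,3,6,4,7,8,8,6,6]
j=8: data[8]=8 > 6 → no swap
(after j=8) data = [3,6,3,3,6,4,7,8,8,6,6]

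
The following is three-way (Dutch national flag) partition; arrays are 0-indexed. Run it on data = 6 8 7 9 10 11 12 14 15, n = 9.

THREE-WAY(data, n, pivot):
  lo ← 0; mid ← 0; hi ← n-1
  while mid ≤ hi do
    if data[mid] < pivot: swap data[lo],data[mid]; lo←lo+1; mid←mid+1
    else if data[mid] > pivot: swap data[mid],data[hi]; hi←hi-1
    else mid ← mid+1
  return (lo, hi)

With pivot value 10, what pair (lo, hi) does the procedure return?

lo=0 mid=0 hi=8
6<10: swap(0,0), lo=1 mid=1 ⇒ 6 8 7 9 10 11 12 14 15
8<10: swap(1,1), lo=2 mid=2 ⇒ 6 8 7 9 10 11 12 14 15
7<10: swap(2,2), lo=3 mid=3 ⇒ 6 8 7 9 10 11 12 14 15
9<10: swap(3,3), lo=4 mid=4 ⇒ 6 8 7 9 10 11 12 14 15
10=10: mid=5
11>10: swap(5,8), hi=7 ⇒ 6 8 7 9 10 15 12 14 11
15>10: swap(5,7), hi=6 ⇒ 6 8 7 9 10 14 12 15 11
14>10: swap(5,6), hi=5 ⇒ 6 8 7 9 10 12 14 15 11
12>10: swap(5,5), hi=4 ⇒ 6 8 7 9 10 12 14 15 11
done. lo=4 hi=4; data=6 8 7 9 10 12 14 15 11

(4, 4)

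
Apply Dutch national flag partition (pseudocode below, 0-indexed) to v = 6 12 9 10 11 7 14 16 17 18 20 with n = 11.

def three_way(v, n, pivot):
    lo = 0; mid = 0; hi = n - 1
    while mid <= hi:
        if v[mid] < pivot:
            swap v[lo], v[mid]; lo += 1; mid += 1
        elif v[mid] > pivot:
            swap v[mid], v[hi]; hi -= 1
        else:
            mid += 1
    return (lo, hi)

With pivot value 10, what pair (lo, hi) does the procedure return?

lo=0 mid=0 hi=10
6<10: swap(0,0), lo=1 mid=1 ⇒ 6 12 9 10 11 7 14 16 17 18 20
12>10: swap(1,10), hi=9 ⇒ 6 20 9 10 11 7 14 16 17 18 12
20>10: swap(1,9), hi=8 ⇒ 6 18 9 10 11 7 14 16 17 20 12
18>10: swap(1,8), hi=7 ⇒ 6 17 9 10 11 7 14 16 18 20 12
17>10: swap(1,7), hi=6 ⇒ 6 16 9 10 11 7 14 17 18 20 12
16>10: swap(1,6), hi=5 ⇒ 6 14 9 10 11 7 16 17 18 20 12
14>10: swap(1,5), hi=4 ⇒ 6 7 9 10 11 14 16 17 18 20 12
7<10: swap(1,1), lo=2 mid=2 ⇒ 6 7 9 10 11 14 16 17 18 20 12
9<10: swap(2,2), lo=3 mid=3 ⇒ 6 7 9 10 11 14 16 17 18 20 12
10=10: mid=4
11>10: swap(4,4), hi=3 ⇒ 6 7 9 10 11 14 16 17 18 20 12
done. lo=3 hi=3; v=6 7 9 10 11 14 16 17 18 20 12

(3, 3)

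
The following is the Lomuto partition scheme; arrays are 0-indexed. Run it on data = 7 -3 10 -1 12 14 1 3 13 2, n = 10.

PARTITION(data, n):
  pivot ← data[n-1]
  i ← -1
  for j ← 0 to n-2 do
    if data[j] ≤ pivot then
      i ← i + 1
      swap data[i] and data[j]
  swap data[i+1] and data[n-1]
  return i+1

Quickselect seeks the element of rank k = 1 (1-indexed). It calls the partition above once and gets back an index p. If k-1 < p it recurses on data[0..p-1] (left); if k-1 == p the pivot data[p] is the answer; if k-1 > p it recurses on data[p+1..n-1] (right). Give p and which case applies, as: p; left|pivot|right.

3; left

pivot = data[9] = 2; i = -1
j=0: data[0]=7 > 2 → no swap
j=1: data[1]=-3 ≤ 2 → i=0, swap data[0],data[1] → -3 7 10 -1 12 14 1 3 13 2
j=2: data[2]=10 > 2 → no swap
j=3: data[3]=-1 ≤ 2 → i=1, swap data[1],data[3] → -3 -1 10 7 12 14 1 3 13 2
j=4: data[4]=12 > 2 → no swap
j=5: data[5]=14 > 2 → no swap
j=6: data[6]=1 ≤ 2 → i=2, swap data[2],data[6] → -3 -1 1 7 12 14 10 3 13 2
j=7: data[7]=3 > 2 → no swap
j=8: data[8]=13 > 2 → no swap
final swap data[3],data[9] → -3 -1 1 2 12 14 10 3 13 7; return 3
p = 3; k-1 = 0 < 3 ⇒ left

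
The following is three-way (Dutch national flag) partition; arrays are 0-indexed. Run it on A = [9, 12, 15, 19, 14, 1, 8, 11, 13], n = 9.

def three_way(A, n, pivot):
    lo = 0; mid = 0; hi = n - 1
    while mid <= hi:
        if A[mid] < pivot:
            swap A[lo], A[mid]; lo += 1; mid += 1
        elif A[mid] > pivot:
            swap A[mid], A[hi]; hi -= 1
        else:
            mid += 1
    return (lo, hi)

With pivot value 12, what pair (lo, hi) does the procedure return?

(4, 4)

pivot = 12; lo=0, mid=0, hi=8
A[mid]=9<12: swap A[0],A[0]; lo=1,mid=1 → [9, 12, 15, 19, 14, 1, 8, 11, 13]
A[mid]=12=12: mid=2
A[mid]=15>12: swap A[2],A[8]; hi=7 → [9, 12, 13, 19, 14, 1, 8, 11, 15]
A[mid]=13>12: swap A[2],A[7]; hi=6 → [9, 12, 11, 19, 14, 1, 8, 13, 15]
A[mid]=11<12: swap A[1],A[2]; lo=2,mid=3 → [9, 11, 12, 19, 14, 1, 8, 13, 15]
A[mid]=19>12: swap A[3],A[6]; hi=5 → [9, 11, 12, 8, 14, 1, 19, 13, 15]
A[mid]=8<12: swap A[2],A[3]; lo=3,mid=4 → [9, 11, 8, 12, 14, 1, 19, 13, 15]
A[mid]=14>12: swap A[4],A[5]; hi=4 → [9, 11, 8, 12, 1, 14, 19, 13, 15]
A[mid]=1<12: swap A[3],A[4]; lo=4,mid=5 → [9, 11, 8, 1, 12, 14, 19, 13, 15]
end: lo=4, hi=4; A = [9, 11, 8, 1, 12, 14, 19, 13, 15]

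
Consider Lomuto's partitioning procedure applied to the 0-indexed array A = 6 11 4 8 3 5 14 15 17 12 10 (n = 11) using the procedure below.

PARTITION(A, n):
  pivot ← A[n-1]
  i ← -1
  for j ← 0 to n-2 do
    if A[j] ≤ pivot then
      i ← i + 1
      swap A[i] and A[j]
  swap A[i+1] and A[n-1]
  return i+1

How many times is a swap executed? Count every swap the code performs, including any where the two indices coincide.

pivot = A[10] = 10; i = -1
j=0: A[0]=6 ≤ 10 → i=0, swap A[0],A[0] (no change) → 6 11 4 8 3 5 14 15 17 12 10
j=1: A[1]=11 > 10 → no swap
j=2: A[2]=4 ≤ 10 → i=1, swap A[1],A[2] → 6 4 11 8 3 5 14 15 17 12 10
j=3: A[3]=8 ≤ 10 → i=2, swap A[2],A[3] → 6 4 8 11 3 5 14 15 17 12 10
j=4: A[4]=3 ≤ 10 → i=3, swap A[3],A[4] → 6 4 8 3 11 5 14 15 17 12 10
j=5: A[5]=5 ≤ 10 → i=4, swap A[4],A[5] → 6 4 8 3 5 11 14 15 17 12 10
j=6: A[6]=14 > 10 → no swap
j=7: A[7]=15 > 10 → no swap
j=8: A[8]=17 > 10 → no swap
j=9: A[9]=12 > 10 → no swap
final swap A[5],A[10] → 6 4 8 3 5 10 14 15 17 12 11; return 5

6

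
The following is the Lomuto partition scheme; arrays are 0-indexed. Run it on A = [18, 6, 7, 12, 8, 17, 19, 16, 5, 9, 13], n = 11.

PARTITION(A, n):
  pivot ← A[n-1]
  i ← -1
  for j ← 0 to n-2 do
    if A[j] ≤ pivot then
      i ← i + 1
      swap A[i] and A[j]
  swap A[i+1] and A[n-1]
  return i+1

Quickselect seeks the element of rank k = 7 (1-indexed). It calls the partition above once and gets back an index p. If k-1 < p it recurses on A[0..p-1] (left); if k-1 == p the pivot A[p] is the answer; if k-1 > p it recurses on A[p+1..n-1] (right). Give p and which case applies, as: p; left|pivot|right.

pivot = A[10] = 13; i = -1
j=0: A[0]=18 > 13 → no swap
j=1: A[1]=6 ≤ 13 → i=0, swap A[0],A[1] → [6, 18, 7, 12, 8, 17, 19, 16, 5, 9, 13]
j=2: A[2]=7 ≤ 13 → i=1, swap A[1],A[2] → [6, 7, 18, 12, 8, 17, 19, 16, 5, 9, 13]
j=3: A[3]=12 ≤ 13 → i=2, swap A[2],A[3] → [6, 7, 12, 18, 8, 17, 19, 16, 5, 9, 13]
j=4: A[4]=8 ≤ 13 → i=3, swap A[3],A[4] → [6, 7, 12, 8, 18, 17, 19, 16, 5, 9, 13]
j=5: A[5]=17 > 13 → no swap
j=6: A[6]=19 > 13 → no swap
j=7: A[7]=16 > 13 → no swap
j=8: A[8]=5 ≤ 13 → i=4, swap A[4],A[8] → [6, 7, 12, 8, 5, 17, 19, 16, 18, 9, 13]
j=9: A[9]=9 ≤ 13 → i=5, swap A[5],A[9] → [6, 7, 12, 8, 5, 9, 19, 16, 18, 17, 13]
final swap A[6],A[10] → [6, 7, 12, 8, 5, 9, 13, 16, 18, 17, 19]; return 6
p = 6; k-1 = 6 == 6 ⇒ pivot

6; pivot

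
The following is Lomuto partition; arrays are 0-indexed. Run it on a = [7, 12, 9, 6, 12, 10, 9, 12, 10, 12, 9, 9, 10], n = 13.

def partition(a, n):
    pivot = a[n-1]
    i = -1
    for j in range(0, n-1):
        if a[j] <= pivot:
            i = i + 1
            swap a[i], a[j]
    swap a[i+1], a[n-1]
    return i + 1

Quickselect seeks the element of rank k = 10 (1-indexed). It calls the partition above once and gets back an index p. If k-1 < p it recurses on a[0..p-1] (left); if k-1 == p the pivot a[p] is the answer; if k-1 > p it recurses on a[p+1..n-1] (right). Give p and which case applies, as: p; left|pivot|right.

pivot = a[12] = 10; i = -1
j=0: a[0]=7 ≤ 10 → i=0, swap a[0],a[0] (no change) → [7, 12, 9, 6, 12, 10, 9, 12, 10, 12, 9, 9, 10]
j=1: a[1]=12 > 10 → no swap
j=2: a[2]=9 ≤ 10 → i=1, swap a[1],a[2] → [7, 9, 12, 6, 12, 10, 9, 12, 10, 12, 9, 9, 10]
j=3: a[3]=6 ≤ 10 → i=2, swap a[2],a[3] → [7, 9, 6, 12, 12, 10, 9, 12, 10, 12, 9, 9, 10]
j=4: a[4]=12 > 10 → no swap
j=5: a[5]=10 ≤ 10 → i=3, swap a[3],a[5] → [7, 9, 6, 10, 12, 12, 9, 12, 10, 12, 9, 9, 10]
j=6: a[6]=9 ≤ 10 → i=4, swap a[4],a[6] → [7, 9, 6, 10, 9, 12, 12, 12, 10, 12, 9, 9, 10]
j=7: a[7]=12 > 10 → no swap
j=8: a[8]=10 ≤ 10 → i=5, swap a[5],a[8] → [7, 9, 6, 10, 9, 10, 12, 12, 12, 12, 9, 9, 10]
j=9: a[9]=12 > 10 → no swap
j=10: a[10]=9 ≤ 10 → i=6, swap a[6],a[10] → [7, 9, 6, 10, 9, 10, 9, 12, 12, 12, 12, 9, 10]
j=11: a[11]=9 ≤ 10 → i=7, swap a[7],a[11] → [7, 9, 6, 10, 9, 10, 9, 9, 12, 12, 12, 12, 10]
final swap a[8],a[12] → [7, 9, 6, 10, 9, 10, 9, 9, 10, 12, 12, 12, 12]; return 8
p = 8; k-1 = 9 > 8 ⇒ right

8; right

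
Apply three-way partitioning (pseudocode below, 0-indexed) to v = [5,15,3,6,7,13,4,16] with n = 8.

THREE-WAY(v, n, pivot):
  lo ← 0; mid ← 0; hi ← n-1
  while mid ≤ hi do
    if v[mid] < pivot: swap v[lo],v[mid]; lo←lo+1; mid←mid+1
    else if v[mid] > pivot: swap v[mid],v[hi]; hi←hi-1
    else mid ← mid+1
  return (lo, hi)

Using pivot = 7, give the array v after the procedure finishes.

pivot = 7; lo=0, mid=0, hi=7
v[mid]=5<7: swap v[0],v[0]; lo=1,mid=1 → [5,15,3,6,7,13,4,16]
v[mid]=15>7: swap v[1],v[7]; hi=6 → [5,16,3,6,7,13,4,15]
v[mid]=16>7: swap v[1],v[6]; hi=5 → [5,4,3,6,7,13,16,15]
v[mid]=4<7: swap v[1],v[1]; lo=2,mid=2 → [5,4,3,6,7,13,16,15]
v[mid]=3<7: swap v[2],v[2]; lo=3,mid=3 → [5,4,3,6,7,13,16,15]
v[mid]=6<7: swap v[3],v[3]; lo=4,mid=4 → [5,4,3,6,7,13,16,15]
v[mid]=7=7: mid=5
v[mid]=13>7: swap v[5],v[5]; hi=4 → [5,4,3,6,7,13,16,15]
end: lo=4, hi=4; v = [5,4,3,6,7,13,16,15]

[5,4,3,6,7,13,16,15]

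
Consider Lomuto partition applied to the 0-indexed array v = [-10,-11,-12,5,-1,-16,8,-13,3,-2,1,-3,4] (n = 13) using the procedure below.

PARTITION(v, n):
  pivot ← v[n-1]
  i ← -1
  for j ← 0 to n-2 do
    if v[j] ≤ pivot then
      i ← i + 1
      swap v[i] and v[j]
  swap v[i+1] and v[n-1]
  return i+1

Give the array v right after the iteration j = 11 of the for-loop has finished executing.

[-10,-11,-12,-1,-16,-13,3,-2,1,-3,8,5,4]

pivot = v[12] = 4; i = -1
j=0: v[0]=-10 ≤ 4 → i=0, swap v[0],v[0] (no change) → [-10,-11,-12,5,-1,-16,8,-13,3,-2,1,-3,4]
j=1: v[1]=-11 ≤ 4 → i=1, swap v[1],v[1] (no change) → [-10,-11,-12,5,-1,-16,8,-13,3,-2,1,-3,4]
j=2: v[2]=-12 ≤ 4 → i=2, swap v[2],v[2] (no change) → [-10,-11,-12,5,-1,-16,8,-13,3,-2,1,-3,4]
j=3: v[3]=5 > 4 → no swap
j=4: v[4]=-1 ≤ 4 → i=3, swap v[3],v[4] → [-10,-11,-12,-1,5,-16,8,-13,3,-2,1,-3,4]
j=5: v[5]=-16 ≤ 4 → i=4, swap v[4],v[5] → [-10,-11,-12,-1,-16,5,8,-13,3,-2,1,-3,4]
j=6: v[6]=8 > 4 → no swap
j=7: v[7]=-13 ≤ 4 → i=5, swap v[5],v[7] → [-10,-11,-12,-1,-16,-13,8,5,3,-2,1,-3,4]
j=8: v[8]=3 ≤ 4 → i=6, swap v[6],v[8] → [-10,-11,-12,-1,-16,-13,3,5,8,-2,1,-3,4]
j=9: v[9]=-2 ≤ 4 → i=7, swap v[7],v[9] → [-10,-11,-12,-1,-16,-13,3,-2,8,5,1,-3,4]
j=10: v[10]=1 ≤ 4 → i=8, swap v[8],v[10] → [-10,-11,-12,-1,-16,-13,3,-2,1,5,8,-3,4]
j=11: v[11]=-3 ≤ 4 → i=9, swap v[9],v[11] → [-10,-11,-12,-1,-16,-13,3,-2,1,-3,8,5,4]
(after j=11) v = [-10,-11,-12,-1,-16,-13,3,-2,1,-3,8,5,4]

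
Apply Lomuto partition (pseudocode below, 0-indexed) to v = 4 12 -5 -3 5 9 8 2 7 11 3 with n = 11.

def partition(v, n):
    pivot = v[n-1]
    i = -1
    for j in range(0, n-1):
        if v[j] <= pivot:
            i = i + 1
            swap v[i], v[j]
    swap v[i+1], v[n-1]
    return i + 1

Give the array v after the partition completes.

pivot = v[10] = 3; i = -1
j=0: v[0]=4 > 3 → no swap
j=1: v[1]=12 > 3 → no swap
j=2: v[2]=-5 ≤ 3 → i=0, swap v[0],v[2] → -5 12 4 -3 5 9 8 2 7 11 3
j=3: v[3]=-3 ≤ 3 → i=1, swap v[1],v[3] → -5 -3 4 12 5 9 8 2 7 11 3
j=4: v[4]=5 > 3 → no swap
j=5: v[5]=9 > 3 → no swap
j=6: v[6]=8 > 3 → no swap
j=7: v[7]=2 ≤ 3 → i=2, swap v[2],v[7] → -5 -3 2 12 5 9 8 4 7 11 3
j=8: v[8]=7 > 3 → no swap
j=9: v[9]=11 > 3 → no swap
final swap v[3],v[10] → -5 -3 2 3 5 9 8 4 7 11 12; return 3

-5 -3 2 3 5 9 8 4 7 11 12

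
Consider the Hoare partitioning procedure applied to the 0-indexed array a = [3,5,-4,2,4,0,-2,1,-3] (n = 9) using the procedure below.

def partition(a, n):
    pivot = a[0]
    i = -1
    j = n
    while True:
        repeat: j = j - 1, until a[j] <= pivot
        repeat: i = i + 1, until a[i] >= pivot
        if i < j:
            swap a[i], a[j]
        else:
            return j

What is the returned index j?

pivot = a[0] = 3; i = -1, j = 9
j→8 (a[8]=-3≤3), i→0 (a[0]=3≥3); i<j, swap → [-3,5,-4,2,4,0,-2,1,3]
j→7 (a[7]=1≤3), i→1 (a[1]=5≥3); i<j, swap → [-3,1,-4,2,4,0,-2,5,3]
j→6 (a[6]=-2≤3), i→4 (a[4]=4≥3); i<j, swap → [-3,1,-4,2,-2,0,4,5,3]
j→5, i→6; i≥j, return j=5. a = [-3,1,-4,2,-2,0,4,5,3]

5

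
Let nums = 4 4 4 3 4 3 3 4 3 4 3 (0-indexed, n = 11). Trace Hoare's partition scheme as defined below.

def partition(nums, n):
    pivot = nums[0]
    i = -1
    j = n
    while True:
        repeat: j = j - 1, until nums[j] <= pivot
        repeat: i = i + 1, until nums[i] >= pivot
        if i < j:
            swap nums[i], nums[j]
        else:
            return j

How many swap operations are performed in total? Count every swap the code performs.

pivot=4
j stops at 10 (3), i stops at 0 (4); swap ⇒ 3 4 4 3 4 3 3 4 3 4 4
j stops at 9 (4), i stops at 1 (4); swap ⇒ 3 4 4 3 4 3 3 4 3 4 4
j stops at 8 (3), i stops at 2 (4); swap ⇒ 3 4 3 3 4 3 3 4 4 4 4
j stops at 7 (4), i stops at 4 (4); swap ⇒ 3 4 3 3 4 3 3 4 4 4 4
j stops at 6, i stops at 7; i≥j ⇒ return 6. nums=3 4 3 3 4 3 3 4 4 4 4

4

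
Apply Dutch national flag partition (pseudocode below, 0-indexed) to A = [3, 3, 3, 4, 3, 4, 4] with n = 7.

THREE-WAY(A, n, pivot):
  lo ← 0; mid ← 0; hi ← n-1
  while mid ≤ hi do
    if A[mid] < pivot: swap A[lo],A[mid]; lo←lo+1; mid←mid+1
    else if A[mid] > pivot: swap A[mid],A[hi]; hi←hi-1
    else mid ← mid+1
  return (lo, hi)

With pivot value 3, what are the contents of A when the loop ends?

lo=0 mid=0 hi=6
3=3: mid=1
3=3: mid=2
3=3: mid=3
4>3: swap(3,6), hi=5 ⇒ [3, 3, 3, 4, 3, 4, 4]
4>3: swap(3,5), hi=4 ⇒ [3, 3, 3, 4, 3, 4, 4]
4>3: swap(3,4), hi=3 ⇒ [3, 3, 3, 3, 4, 4, 4]
3=3: mid=4
done. lo=0 hi=3; A=[3, 3, 3, 3, 4, 4, 4]

[3, 3, 3, 3, 4, 4, 4]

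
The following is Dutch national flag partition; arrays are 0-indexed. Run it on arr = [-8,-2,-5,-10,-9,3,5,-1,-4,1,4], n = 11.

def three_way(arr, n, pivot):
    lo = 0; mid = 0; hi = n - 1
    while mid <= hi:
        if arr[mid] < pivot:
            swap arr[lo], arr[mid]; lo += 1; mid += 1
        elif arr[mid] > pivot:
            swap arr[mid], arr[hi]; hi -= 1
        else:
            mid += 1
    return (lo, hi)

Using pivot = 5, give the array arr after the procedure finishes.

[-8,-2,-5,-10,-9,3,-1,-4,1,4,5]

lo=0 mid=0 hi=10
-8<5: swap(0,0), lo=1 mid=1 ⇒ [-8,-2,-5,-10,-9,3,5,-1,-4,1,4]
-2<5: swap(1,1), lo=2 mid=2 ⇒ [-8,-2,-5,-10,-9,3,5,-1,-4,1,4]
-5<5: swap(2,2), lo=3 mid=3 ⇒ [-8,-2,-5,-10,-9,3,5,-1,-4,1,4]
-10<5: swap(3,3), lo=4 mid=4 ⇒ [-8,-2,-5,-10,-9,3,5,-1,-4,1,4]
-9<5: swap(4,4), lo=5 mid=5 ⇒ [-8,-2,-5,-10,-9,3,5,-1,-4,1,4]
3<5: swap(5,5), lo=6 mid=6 ⇒ [-8,-2,-5,-10,-9,3,5,-1,-4,1,4]
5=5: mid=7
-1<5: swap(6,7), lo=7 mid=8 ⇒ [-8,-2,-5,-10,-9,3,-1,5,-4,1,4]
-4<5: swap(7,8), lo=8 mid=9 ⇒ [-8,-2,-5,-10,-9,3,-1,-4,5,1,4]
1<5: swap(8,9), lo=9 mid=10 ⇒ [-8,-2,-5,-10,-9,3,-1,-4,1,5,4]
4<5: swap(9,10), lo=10 mid=11 ⇒ [-8,-2,-5,-10,-9,3,-1,-4,1,4,5]
done. lo=10 hi=10; arr=[-8,-2,-5,-10,-9,3,-1,-4,1,4,5]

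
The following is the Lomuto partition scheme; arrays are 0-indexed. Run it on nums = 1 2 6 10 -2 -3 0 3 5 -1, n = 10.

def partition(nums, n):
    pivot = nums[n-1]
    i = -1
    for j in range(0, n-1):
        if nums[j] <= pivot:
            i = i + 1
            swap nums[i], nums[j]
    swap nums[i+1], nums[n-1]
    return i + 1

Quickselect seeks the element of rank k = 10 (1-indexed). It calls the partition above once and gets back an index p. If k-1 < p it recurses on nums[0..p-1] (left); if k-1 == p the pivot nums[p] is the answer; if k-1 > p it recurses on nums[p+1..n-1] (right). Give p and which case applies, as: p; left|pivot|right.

2; right

pivot = nums[9] = -1; i = -1
j=0: nums[0]=1 > -1 → no swap
j=1: nums[1]=2 > -1 → no swap
j=2: nums[2]=6 > -1 → no swap
j=3: nums[3]=10 > -1 → no swap
j=4: nums[4]=-2 ≤ -1 → i=0, swap nums[0],nums[4] → -2 2 6 10 1 -3 0 3 5 -1
j=5: nums[5]=-3 ≤ -1 → i=1, swap nums[1],nums[5] → -2 -3 6 10 1 2 0 3 5 -1
j=6: nums[6]=0 > -1 → no swap
j=7: nums[7]=3 > -1 → no swap
j=8: nums[8]=5 > -1 → no swap
final swap nums[2],nums[9] → -2 -3 -1 10 1 2 0 3 5 6; return 2
p = 2; k-1 = 9 > 2 ⇒ right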